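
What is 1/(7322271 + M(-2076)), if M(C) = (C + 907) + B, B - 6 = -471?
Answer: 1/7320637 ≈ 1.3660e-7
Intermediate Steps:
B = -465 (B = 6 - 471 = -465)
M(C) = 442 + C (M(C) = (C + 907) - 465 = (907 + C) - 465 = 442 + C)
1/(7322271 + M(-2076)) = 1/(7322271 + (442 - 2076)) = 1/(7322271 - 1634) = 1/7320637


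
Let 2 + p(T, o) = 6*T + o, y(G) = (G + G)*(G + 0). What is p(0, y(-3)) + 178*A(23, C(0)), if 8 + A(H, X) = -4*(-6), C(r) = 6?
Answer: 2864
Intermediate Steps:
A(H, X) = 16 (A(H, X) = -8 - 4*(-6) = -8 + 24 = 16)
y(G) = 2*G² (y(G) = (2*G)*G = 2*G²)
p(T, o) = -2 + o + 6*T (p(T, o) = -2 + (6*T + o) = -2 + (o + 6*T) = -2 + o + 6*T)
p(0, y(-3)) + 178*A(23, C(0)) = (-2 + 2*(-3)² + 6*0) + 178*16 = (-2 + 2*9 + 0) + 2848 = (-2 + 18 + 0) + 2848 = 16 + 2848 = 2864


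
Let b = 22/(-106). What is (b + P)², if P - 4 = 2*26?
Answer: 8743849/2809 ≈ 3112.8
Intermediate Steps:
P = 56 (P = 4 + 2*26 = 4 + 52 = 56)
b = -11/53 (b = 22*(-1/106) = -11/53 ≈ -0.20755)
(b + P)² = (-11/53 + 56)² = (2957/53)² = 8743849/2809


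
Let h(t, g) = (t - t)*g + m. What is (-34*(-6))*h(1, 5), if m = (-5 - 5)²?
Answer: 20400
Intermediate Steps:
m = 100 (m = (-10)² = 100)
h(t, g) = 100 (h(t, g) = (t - t)*g + 100 = 0*g + 100 = 0 + 100 = 100)
(-34*(-6))*h(1, 5) = -34*(-6)*100 = 204*100 = 20400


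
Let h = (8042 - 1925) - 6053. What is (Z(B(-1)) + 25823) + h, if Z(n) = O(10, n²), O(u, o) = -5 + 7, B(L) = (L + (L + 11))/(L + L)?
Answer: 25889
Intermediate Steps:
B(L) = (11 + 2*L)/(2*L) (B(L) = (L + (11 + L))/((2*L)) = (11 + 2*L)*(1/(2*L)) = (11 + 2*L)/(2*L))
h = 64 (h = 6117 - 6053 = 64)
O(u, o) = 2
Z(n) = 2
(Z(B(-1)) + 25823) + h = (2 + 25823) + 64 = 25825 + 64 = 25889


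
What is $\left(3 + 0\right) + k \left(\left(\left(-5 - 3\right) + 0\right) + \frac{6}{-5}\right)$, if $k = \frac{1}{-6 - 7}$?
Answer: $\frac{241}{65} \approx 3.7077$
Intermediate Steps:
$k = - \frac{1}{13}$ ($k = \frac{1}{-13} = - \frac{1}{13} \approx -0.076923$)
$\left(3 + 0\right) + k \left(\left(\left(-5 - 3\right) + 0\right) + \frac{6}{-5}\right) = \left(3 + 0\right) - \frac{\left(\left(-5 - 3\right) + 0\right) + \frac{6}{-5}}{13} = 3 - \frac{\left(-8 + 0\right) + 6 \left(- \frac{1}{5}\right)}{13} = 3 - \frac{-8 - \frac{6}{5}}{13} = 3 - - \frac{46}{65} = 3 + \frac{46}{65} = \frac{241}{65}$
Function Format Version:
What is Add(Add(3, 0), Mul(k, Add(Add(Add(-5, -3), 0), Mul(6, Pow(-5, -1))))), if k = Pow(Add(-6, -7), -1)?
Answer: Rational(241, 65) ≈ 3.7077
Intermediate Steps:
k = Rational(-1, 13) (k = Pow(-13, -1) = Rational(-1, 13) ≈ -0.076923)
Add(Add(3, 0), Mul(k, Add(Add(Add(-5, -3), 0), Mul(6, Pow(-5, -1))))) = Add(Add(3, 0), Mul(Rational(-1, 13), Add(Add(Add(-5, -3), 0), Mul(6, Pow(-5, -1))))) = Add(3, Mul(Rational(-1, 13), Add(Add(-8, 0), Mul(6, Rational(-1, 5))))) = Add(3, Mul(Rational(-1, 13), Add(-8, Rational(-6, 5)))) = Add(3, Mul(Rational(-1, 13), Rational(-46, 5))) = Add(3, Rational(46, 65)) = Rational(241, 65)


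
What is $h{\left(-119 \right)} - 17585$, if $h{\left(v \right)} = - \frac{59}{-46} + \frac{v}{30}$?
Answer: $- \frac{6067751}{345} \approx -17588.0$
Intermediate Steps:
$h{\left(v \right)} = \frac{59}{46} + \frac{v}{30}$ ($h{\left(v \right)} = \left(-59\right) \left(- \frac{1}{46}\right) + v \frac{1}{30} = \frac{59}{46} + \frac{v}{30}$)
$h{\left(-119 \right)} - 17585 = \left(\frac{59}{46} + \frac{1}{30} \left(-119\right)\right) - 17585 = \left(\frac{59}{46} - \frac{119}{30}\right) - 17585 = - \frac{926}{345} - 17585 = - \frac{6067751}{345}$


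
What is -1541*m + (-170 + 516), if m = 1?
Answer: -1195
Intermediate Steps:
-1541*m + (-170 + 516) = -1541*1 + (-170 + 516) = -1541 + 346 = -1195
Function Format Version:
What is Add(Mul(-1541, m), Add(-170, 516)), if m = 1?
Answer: -1195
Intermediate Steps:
Add(Mul(-1541, m), Add(-170, 516)) = Add(Mul(-1541, 1), Add(-170, 516)) = Add(-1541, 346) = -1195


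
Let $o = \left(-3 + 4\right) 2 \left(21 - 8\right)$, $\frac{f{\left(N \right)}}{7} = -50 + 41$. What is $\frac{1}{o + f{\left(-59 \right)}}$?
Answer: $- \frac{1}{37} \approx -0.027027$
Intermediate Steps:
$f{\left(N \right)} = -63$ ($f{\left(N \right)} = 7 \left(-50 + 41\right) = 7 \left(-9\right) = -63$)
$o = 26$ ($o = 1 \cdot 2 \cdot 13 = 2 \cdot 13 = 26$)
$\frac{1}{o + f{\left(-59 \right)}} = \frac{1}{26 - 63} = \frac{1}{-37} = - \frac{1}{37}$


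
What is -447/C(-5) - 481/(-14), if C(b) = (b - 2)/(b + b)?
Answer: -8459/14 ≈ -604.21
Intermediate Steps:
C(b) = (-2 + b)/(2*b) (C(b) = (-2 + b)/((2*b)) = (-2 + b)*(1/(2*b)) = (-2 + b)/(2*b))
-447/C(-5) - 481/(-14) = -447*(-10/(-2 - 5)) - 481/(-14) = -447/((½)*(-⅕)*(-7)) - 481*(-1/14) = -447/7/10 + 481/14 = -447*10/7 + 481/14 = -4470/7 + 481/14 = -8459/14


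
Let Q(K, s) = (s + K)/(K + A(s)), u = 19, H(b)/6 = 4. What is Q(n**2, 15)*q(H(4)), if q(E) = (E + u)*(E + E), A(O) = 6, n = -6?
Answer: 17544/7 ≈ 2506.3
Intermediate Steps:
H(b) = 24 (H(b) = 6*4 = 24)
Q(K, s) = (K + s)/(6 + K) (Q(K, s) = (s + K)/(K + 6) = (K + s)/(6 + K))
q(E) = 2*E*(19 + E) (q(E) = (E + 19)*(E + E) = (19 + E)*(2*E) = 2*E*(19 + E))
Q(n**2, 15)*q(H(4)) = (((-6)**2 + 15)/(6 + (-6)**2))*(2*24*(19 + 24)) = ((36 + 15)/(6 + 36))*(2*24*43) = (51/42)*2064 = ((1/42)*51)*2064 = (17/14)*2064 = 17544/7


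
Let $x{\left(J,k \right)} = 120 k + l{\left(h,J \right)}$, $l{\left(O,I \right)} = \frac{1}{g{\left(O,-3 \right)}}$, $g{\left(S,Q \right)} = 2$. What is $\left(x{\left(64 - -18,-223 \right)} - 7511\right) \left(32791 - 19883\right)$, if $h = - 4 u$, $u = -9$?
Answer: $-442363614$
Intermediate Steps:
$h = 36$ ($h = \left(-4\right) \left(-9\right) = 36$)
$l{\left(O,I \right)} = \frac{1}{2}$
$x{\left(J,k \right)} = \frac{1}{2} + 120 k$ ($x{\left(J,k \right)} = 120 k + \frac{1}{2} = \frac{1}{2} + 120 k$)
$\left(x{\left(64 - -18,-223 \right)} - 7511\right) \left(32791 - 19883\right) = \left(\left(\frac{1}{2} + 120 \left(-223\right)\right) - 7511\right) \left(32791 - 19883\right) = \left(\left(\frac{1}{2} - 26760\right) - 7511\right) 12908 = \left(- \frac{53519}{2} - 7511\right) 12908 = \left(- \frac{68541}{2}\right) 12908 = -442363614$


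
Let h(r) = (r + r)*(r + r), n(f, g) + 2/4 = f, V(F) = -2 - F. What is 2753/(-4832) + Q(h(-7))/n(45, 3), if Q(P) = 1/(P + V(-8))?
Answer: -24741885/43434848 ≈ -0.56963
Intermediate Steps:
n(f, g) = -½ + f
h(r) = 4*r² (h(r) = (2*r)*(2*r) = 4*r²)
Q(P) = 1/(6 + P) (Q(P) = 1/(P + (-2 - 1*(-8))) = 1/(P + (-2 + 8)) = 1/(P + 6) = 1/(6 + P))
2753/(-4832) + Q(h(-7))/n(45, 3) = 2753/(-4832) + 1/((6 + 4*(-7)²)*(-½ + 45)) = 2753*(-1/4832) + 1/((6 + 4*49)*(89/2)) = -2753/4832 + (2/89)/(6 + 196) = -2753/4832 + (2/89)/202 = -2753/4832 + (1/202)*(2/89) = -2753/4832 + 1/8989 = -24741885/43434848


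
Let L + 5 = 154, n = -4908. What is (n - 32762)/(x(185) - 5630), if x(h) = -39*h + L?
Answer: 18835/6348 ≈ 2.9671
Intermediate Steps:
L = 149 (L = -5 + 154 = 149)
x(h) = 149 - 39*h (x(h) = -39*h + 149 = 149 - 39*h)
(n - 32762)/(x(185) - 5630) = (-4908 - 32762)/((149 - 39*185) - 5630) = -37670/((149 - 7215) - 5630) = -37670/(-7066 - 5630) = -37670/(-12696) = -37670*(-1/12696) = 18835/6348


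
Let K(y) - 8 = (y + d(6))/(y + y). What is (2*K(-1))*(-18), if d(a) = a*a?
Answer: 342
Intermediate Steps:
d(a) = a**2
K(y) = 8 + (36 + y)/(2*y) (K(y) = 8 + (y + 6**2)/(y + y) = 8 + (y + 36)/((2*y)) = 8 + (36 + y)*(1/(2*y)) = 8 + (36 + y)/(2*y))
(2*K(-1))*(-18) = (2*(17/2 + 18/(-1)))*(-18) = (2*(17/2 + 18*(-1)))*(-18) = (2*(17/2 - 18))*(-18) = (2*(-19/2))*(-18) = -19*(-18) = 342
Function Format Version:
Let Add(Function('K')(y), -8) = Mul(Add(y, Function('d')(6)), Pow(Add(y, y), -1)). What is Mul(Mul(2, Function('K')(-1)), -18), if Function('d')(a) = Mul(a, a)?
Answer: 342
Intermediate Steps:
Function('d')(a) = Pow(a, 2)
Function('K')(y) = Add(8, Mul(Rational(1, 2), Pow(y, -1), Add(36, y))) (Function('K')(y) = Add(8, Mul(Add(y, Pow(6, 2)), Pow(Add(y, y), -1))) = Add(8, Mul(Add(y, 36), Pow(Mul(2, y), -1))) = Add(8, Mul(Add(36, y), Mul(Rational(1, 2), Pow(y, -1)))) = Add(8, Mul(Rational(1, 2), Pow(y, -1), Add(36, y))))
Mul(Mul(2, Function('K')(-1)), -18) = Mul(Mul(2, Add(Rational(17, 2), Mul(18, Pow(-1, -1)))), -18) = Mul(Mul(2, Add(Rational(17, 2), Mul(18, -1))), -18) = Mul(Mul(2, Add(Rational(17, 2), -18)), -18) = Mul(Mul(2, Rational(-19, 2)), -18) = Mul(-19, -18) = 342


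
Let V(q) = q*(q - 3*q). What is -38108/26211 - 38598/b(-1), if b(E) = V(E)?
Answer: 505807981/26211 ≈ 19298.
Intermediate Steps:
V(q) = -2*q² (V(q) = q*(-2*q) = -2*q²)
b(E) = -2*E²
-38108/26211 - 38598/b(-1) = -38108/26211 - 38598/((-2*(-1)²)) = -38108*1/26211 - 38598/((-2*1)) = -38108/26211 - 38598/(-2) = -38108/26211 - 38598*(-½) = -38108/26211 + 19299 = 505807981/26211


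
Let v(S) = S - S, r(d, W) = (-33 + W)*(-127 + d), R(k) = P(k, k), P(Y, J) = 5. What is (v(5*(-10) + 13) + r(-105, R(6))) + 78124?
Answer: 84620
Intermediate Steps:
R(k) = 5
r(d, W) = (-127 + d)*(-33 + W)
v(S) = 0
(v(5*(-10) + 13) + r(-105, R(6))) + 78124 = (0 + (4191 - 127*5 - 33*(-105) + 5*(-105))) + 78124 = (0 + (4191 - 635 + 3465 - 525)) + 78124 = (0 + 6496) + 78124 = 6496 + 78124 = 84620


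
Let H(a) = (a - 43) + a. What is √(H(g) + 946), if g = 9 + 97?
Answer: √1115 ≈ 33.392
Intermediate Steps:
g = 106
H(a) = -43 + 2*a (H(a) = (-43 + a) + a = -43 + 2*a)
√(H(g) + 946) = √((-43 + 2*106) + 946) = √((-43 + 212) + 946) = √(169 + 946) = √1115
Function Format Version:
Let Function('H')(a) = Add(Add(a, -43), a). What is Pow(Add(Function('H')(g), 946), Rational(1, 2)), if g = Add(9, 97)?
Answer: Pow(1115, Rational(1, 2)) ≈ 33.392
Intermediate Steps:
g = 106
Function('H')(a) = Add(-43, Mul(2, a)) (Function('H')(a) = Add(Add(-43, a), a) = Add(-43, Mul(2, a)))
Pow(Add(Function('H')(g), 946), Rational(1, 2)) = Pow(Add(Add(-43, Mul(2, 106)), 946), Rational(1, 2)) = Pow(Add(Add(-43, 212), 946), Rational(1, 2)) = Pow(Add(169, 946), Rational(1, 2)) = Pow(1115, Rational(1, 2))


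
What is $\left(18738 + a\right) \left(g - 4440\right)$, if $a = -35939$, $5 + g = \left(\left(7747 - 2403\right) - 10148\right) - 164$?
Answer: $161913013$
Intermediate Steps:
$g = -4973$ ($g = -5 + \left(\left(\left(7747 - 2403\right) - 10148\right) - 164\right) = -5 + \left(\left(5344 - 10148\right) - 164\right) = -5 - 4968 = -4973$)
$\left(18738 + a\right) \left(g - 4440\right) = \left(18738 - 35939\right) \left(-4973 - 4440\right) = - 17201 \left(-4973 - 4440\right) = \left(-17201\right) \left(-9413\right) = 161913013$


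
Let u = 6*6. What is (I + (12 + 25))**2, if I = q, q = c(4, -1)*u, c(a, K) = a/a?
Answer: 5329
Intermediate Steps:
c(a, K) = 1
u = 36
q = 36 (q = 1*36 = 36)
I = 36
(I + (12 + 25))**2 = (36 + (12 + 25))**2 = (36 + 37)**2 = 73**2 = 5329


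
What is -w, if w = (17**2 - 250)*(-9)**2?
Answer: -3159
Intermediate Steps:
w = 3159 (w = (289 - 250)*81 = 39*81 = 3159)
-w = -1*3159 = -3159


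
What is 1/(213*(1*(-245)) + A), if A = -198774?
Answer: -1/250959 ≈ -3.9847e-6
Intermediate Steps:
1/(213*(1*(-245)) + A) = 1/(213*(1*(-245)) - 198774) = 1/(213*(-245) - 198774) = 1/(-52185 - 198774) = 1/(-250959) = -1/250959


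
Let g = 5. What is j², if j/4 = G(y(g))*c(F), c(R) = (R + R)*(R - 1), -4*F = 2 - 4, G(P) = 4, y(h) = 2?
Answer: 64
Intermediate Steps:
F = ½ (F = -(2 - 4)/4 = -¼*(-2) = ½ ≈ 0.50000)
c(R) = 2*R*(-1 + R) (c(R) = (2*R)*(-1 + R) = 2*R*(-1 + R))
j = -8 (j = 4*(4*(2*(½)*(-1 + ½))) = 4*(4*(2*(½)*(-½))) = 4*(4*(-½)) = 4*(-2) = -8)
j² = (-8)² = 64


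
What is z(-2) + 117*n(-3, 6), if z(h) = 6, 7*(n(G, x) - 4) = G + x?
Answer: 3669/7 ≈ 524.14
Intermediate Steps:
n(G, x) = 4 + G/7 + x/7 (n(G, x) = 4 + (G + x)/7 = 4 + (G/7 + x/7) = 4 + G/7 + x/7)
z(-2) + 117*n(-3, 6) = 6 + 117*(4 + (⅐)*(-3) + (⅐)*6) = 6 + 117*(4 - 3/7 + 6/7) = 6 + 117*(31/7) = 6 + 3627/7 = 3669/7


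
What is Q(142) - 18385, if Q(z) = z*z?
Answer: 1779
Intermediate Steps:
Q(z) = z**2
Q(142) - 18385 = 142**2 - 18385 = 20164 - 18385 = 1779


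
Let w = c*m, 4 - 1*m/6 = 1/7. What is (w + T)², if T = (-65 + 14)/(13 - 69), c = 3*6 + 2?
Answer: 674492841/3136 ≈ 2.1508e+5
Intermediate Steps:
c = 20 (c = 18 + 2 = 20)
m = 162/7 (m = 24 - 6/7 = 162/7 ≈ 23.143)
T = 51/56 (T = -51/(-56) = -51*(-1/56) = 51/56 ≈ 0.91071)
w = 3240/7 (w = 20*(162/7) = 3240/7 ≈ 462.86)
(w + T)² = (3240/7 + 51/56)² = (25971/56)² = 674492841/3136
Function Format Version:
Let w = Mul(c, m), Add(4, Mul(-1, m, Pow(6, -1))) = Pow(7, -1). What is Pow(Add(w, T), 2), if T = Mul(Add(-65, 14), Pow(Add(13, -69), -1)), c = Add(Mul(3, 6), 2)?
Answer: Rational(674492841, 3136) ≈ 2.1508e+5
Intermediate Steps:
c = 20 (c = Add(18, 2) = 20)
m = Rational(162, 7) (m = Add(24, Mul(-6, Pow(7, -1))) = Add(24, Mul(-6, Rational(1, 7))) = Add(24, Rational(-6, 7)) = Rational(162, 7) ≈ 23.143)
T = Rational(51, 56) (T = Mul(-51, Pow(-56, -1)) = Mul(-51, Rational(-1, 56)) = Rational(51, 56) ≈ 0.91071)
w = Rational(3240, 7) (w = Mul(20, Rational(162, 7)) = Rational(3240, 7) ≈ 462.86)
Pow(Add(w, T), 2) = Pow(Add(Rational(3240, 7), Rational(51, 56)), 2) = Pow(Rational(25971, 56), 2) = Rational(674492841, 3136)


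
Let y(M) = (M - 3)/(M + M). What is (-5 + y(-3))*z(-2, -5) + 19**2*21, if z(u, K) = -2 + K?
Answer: 7609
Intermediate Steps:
y(M) = (-3 + M)/(2*M) (y(M) = (-3 + M)/((2*M)) = (-3 + M)*(1/(2*M)) = (-3 + M)/(2*M))
(-5 + y(-3))*z(-2, -5) + 19**2*21 = (-5 + (1/2)*(-3 - 3)/(-3))*(-2 - 5) + 19**2*21 = (-5 + (1/2)*(-1/3)*(-6))*(-7) + 361*21 = (-5 + 1)*(-7) + 7581 = -4*(-7) + 7581 = 28 + 7581 = 7609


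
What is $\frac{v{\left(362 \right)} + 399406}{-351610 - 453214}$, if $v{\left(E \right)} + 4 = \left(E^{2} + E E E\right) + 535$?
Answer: $- \frac{1296457}{21752} \approx -59.602$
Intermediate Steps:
$v{\left(E \right)} = 531 + E^{2} + E^{3}$ ($v{\left(E \right)} = -4 + \left(\left(E^{2} + E E E\right) + 535\right) = -4 + \left(\left(E^{2} + E^{2} E\right) + 535\right) = -4 + \left(\left(E^{2} + E^{3}\right) + 535\right) = -4 + \left(535 + E^{2} + E^{3}\right) = 531 + E^{2} + E^{3}$)
$\frac{v{\left(362 \right)} + 399406}{-351610 - 453214} = \frac{\left(531 + 362^{2} + 362^{3}\right) + 399406}{-351610 - 453214} = \frac{\left(531 + 131044 + 47437928\right) + 399406}{-804824} = \left(47569503 + 399406\right) \left(- \frac{1}{804824}\right) = 47968909 \left(- \frac{1}{804824}\right) = - \frac{1296457}{21752}$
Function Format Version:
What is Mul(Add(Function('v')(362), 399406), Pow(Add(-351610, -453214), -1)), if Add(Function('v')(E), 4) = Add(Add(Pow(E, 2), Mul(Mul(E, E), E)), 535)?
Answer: Rational(-1296457, 21752) ≈ -59.602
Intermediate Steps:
Function('v')(E) = Add(531, Pow(E, 2), Pow(E, 3)) (Function('v')(E) = Add(-4, Add(Add(Pow(E, 2), Mul(Mul(E, E), E)), 535)) = Add(-4, Add(Add(Pow(E, 2), Mul(Pow(E, 2), E)), 535)) = Add(-4, Add(Add(Pow(E, 2), Pow(E, 3)), 535)) = Add(-4, Add(535, Pow(E, 2), Pow(E, 3))) = Add(531, Pow(E, 2), Pow(E, 3)))
Mul(Add(Function('v')(362), 399406), Pow(Add(-351610, -453214), -1)) = Mul(Add(Add(531, Pow(362, 2), Pow(362, 3)), 399406), Pow(Add(-351610, -453214), -1)) = Mul(Add(Add(531, 131044, 47437928), 399406), Pow(-804824, -1)) = Mul(Add(47569503, 399406), Rational(-1, 804824)) = Mul(47968909, Rational(-1, 804824)) = Rational(-1296457, 21752)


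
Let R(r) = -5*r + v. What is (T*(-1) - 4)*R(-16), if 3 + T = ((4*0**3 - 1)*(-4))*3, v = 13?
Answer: -1209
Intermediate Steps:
R(r) = 13 - 5*r (R(r) = -5*r + 13 = 13 - 5*r)
T = 9 (T = -3 + ((4*0**3 - 1)*(-4))*3 = -3 + ((4*0 - 1)*(-4))*3 = -3 + ((0 - 1)*(-4))*3 = -3 - 1*(-4)*3 = -3 + 4*3 = -3 + 12 = 9)
(T*(-1) - 4)*R(-16) = (9*(-1) - 4)*(13 - 5*(-16)) = (-9 - 4)*(13 + 80) = -13*93 = -1209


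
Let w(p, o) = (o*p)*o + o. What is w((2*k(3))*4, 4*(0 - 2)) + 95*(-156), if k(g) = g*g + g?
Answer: -8684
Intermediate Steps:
k(g) = g + g**2 (k(g) = g**2 + g = g + g**2)
w(p, o) = o + p*o**2 (w(p, o) = p*o**2 + o = o + p*o**2)
w((2*k(3))*4, 4*(0 - 2)) + 95*(-156) = (4*(0 - 2))*(1 + (4*(0 - 2))*((2*(3*(1 + 3)))*4)) + 95*(-156) = (4*(-2))*(1 + (4*(-2))*((2*(3*4))*4)) - 14820 = -8*(1 - 8*2*12*4) - 14820 = -8*(1 - 192*4) - 14820 = -8*(1 - 8*96) - 14820 = -8*(1 - 768) - 14820 = -8*(-767) - 14820 = 6136 - 14820 = -8684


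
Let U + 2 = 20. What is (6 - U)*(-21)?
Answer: 252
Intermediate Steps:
U = 18 (U = -2 + 20 = 18)
(6 - U)*(-21) = (6 - 1*18)*(-21) = (6 - 18)*(-21) = -12*(-21) = 252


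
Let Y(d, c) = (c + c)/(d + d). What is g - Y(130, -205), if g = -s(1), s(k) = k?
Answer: 15/26 ≈ 0.57692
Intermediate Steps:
Y(d, c) = c/d (Y(d, c) = (2*c)/((2*d)) = (2*c)*(1/(2*d)) = c/d)
g = -1 (g = -1*1 = -1)
g - Y(130, -205) = -1 - (-205)/130 = -1 - 1*(-41/26) = -1 + 41/26 = 15/26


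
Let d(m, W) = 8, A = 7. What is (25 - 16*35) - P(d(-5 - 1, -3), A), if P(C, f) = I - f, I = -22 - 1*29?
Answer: -477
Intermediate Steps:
I = -51 (I = -22 - 29 = -51)
P(C, f) = -51 - f
(25 - 16*35) - P(d(-5 - 1, -3), A) = (25 - 16*35) - (-51 - 1*7) = (25 - 560) - (-51 - 7) = -535 - 1*(-58) = -535 + 58 = -477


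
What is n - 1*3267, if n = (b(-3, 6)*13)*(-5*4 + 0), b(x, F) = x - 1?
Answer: -2227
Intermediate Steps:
b(x, F) = -1 + x
n = 1040 (n = ((-1 - 3)*13)*(-5*4 + 0) = (-4*13)*(-20 + 0) = -52*(-20) = 1040)
n - 1*3267 = 1040 - 1*3267 = 1040 - 3267 = -2227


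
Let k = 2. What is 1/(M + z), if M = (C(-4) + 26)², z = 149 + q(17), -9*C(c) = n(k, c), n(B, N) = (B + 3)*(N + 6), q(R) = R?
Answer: 81/63622 ≈ 0.0012731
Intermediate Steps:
n(B, N) = (3 + B)*(6 + N)
C(c) = -10/3 - 5*c/9 (C(c) = -(18 + 3*c + 6*2 + 2*c)/9 = -(18 + 3*c + 12 + 2*c)/9 = -(30 + 5*c)/9 = -10/3 - 5*c/9)
z = 166 (z = 149 + 17 = 166)
M = 50176/81 (M = ((-10/3 - 5/9*(-4)) + 26)² = ((-10/3 + 20/9) + 26)² = (-10/9 + 26)² = (224/9)² = 50176/81 ≈ 619.46)
1/(M + z) = 1/(50176/81 + 166) = 1/(63622/81) = 81/63622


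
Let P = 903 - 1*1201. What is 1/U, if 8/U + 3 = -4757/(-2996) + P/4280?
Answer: -11099/59920 ≈ -0.18523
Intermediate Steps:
P = -298 (P = 903 - 1201 = -298)
U = -59920/11099 (U = 8/(-3 + (-4757/(-2996) - 298/4280)) = 8/(-3 + (-4757*(-1/2996) - 298*1/4280)) = 8/(-3 + (4757/2996 - 149/2140)) = 8/(-3 + 11371/7490) = 8/(-11099/7490) = 8*(-7490/11099) = -59920/11099 ≈ -5.3987)
1/U = 1/(-59920/11099) = -11099/59920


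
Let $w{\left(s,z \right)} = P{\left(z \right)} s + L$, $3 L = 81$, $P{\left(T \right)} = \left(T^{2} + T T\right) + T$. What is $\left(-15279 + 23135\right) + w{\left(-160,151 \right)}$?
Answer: $-7312597$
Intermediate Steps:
$P{\left(T \right)} = T + 2 T^{2}$ ($P{\left(T \right)} = \left(T^{2} + T^{2}\right) + T = 2 T^{2} + T = T + 2 T^{2}$)
$L = 27$ ($L = \frac{1}{3} \cdot 81 = 27$)
$w{\left(s,z \right)} = 27 + s z \left(1 + 2 z\right)$ ($w{\left(s,z \right)} = z \left(1 + 2 z\right) s + 27 = s z \left(1 + 2 z\right) + 27 = 27 + s z \left(1 + 2 z\right)$)
$\left(-15279 + 23135\right) + w{\left(-160,151 \right)} = \left(-15279 + 23135\right) + \left(27 - 24160 \left(1 + 2 \cdot 151\right)\right) = 7856 + \left(27 - 24160 \left(1 + 302\right)\right) = 7856 + \left(27 - 24160 \cdot 303\right) = 7856 + \left(27 - 7320480\right) = 7856 - 7320453 = -7312597$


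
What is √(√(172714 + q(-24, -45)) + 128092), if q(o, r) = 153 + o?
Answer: √(128092 + √172843) ≈ 358.48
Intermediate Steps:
√(√(172714 + q(-24, -45)) + 128092) = √(√(172714 + (153 - 24)) + 128092) = √(√(172714 + 129) + 128092) = √(√172843 + 128092) = √(128092 + √172843)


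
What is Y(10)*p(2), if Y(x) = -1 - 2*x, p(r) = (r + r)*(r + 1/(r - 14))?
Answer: -161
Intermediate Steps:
p(r) = 2*r*(r + 1/(-14 + r)) (p(r) = (2*r)*(r + 1/(-14 + r)) = 2*r*(r + 1/(-14 + r)))
Y(10)*p(2) = (-1 - 2*10)*(2*2*(1 + 2**2 - 14*2)/(-14 + 2)) = (-1 - 20)*(2*2*(1 + 4 - 28)/(-12)) = -42*2*(-1)*(-23)/12 = -21*23/3 = -161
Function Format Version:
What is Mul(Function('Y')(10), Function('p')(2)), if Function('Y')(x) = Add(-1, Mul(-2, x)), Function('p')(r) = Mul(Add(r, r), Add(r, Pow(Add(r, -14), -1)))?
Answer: -161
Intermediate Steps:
Function('p')(r) = Mul(2, r, Add(r, Pow(Add(-14, r), -1))) (Function('p')(r) = Mul(Mul(2, r), Add(r, Pow(Add(-14, r), -1))) = Mul(2, r, Add(r, Pow(Add(-14, r), -1))))
Mul(Function('Y')(10), Function('p')(2)) = Mul(Add(-1, Mul(-2, 10)), Mul(2, 2, Pow(Add(-14, 2), -1), Add(1, Pow(2, 2), Mul(-14, 2)))) = Mul(Add(-1, -20), Mul(2, 2, Pow(-12, -1), Add(1, 4, -28))) = Mul(-21, Mul(2, 2, Rational(-1, 12), -23)) = Mul(-21, Rational(23, 3)) = -161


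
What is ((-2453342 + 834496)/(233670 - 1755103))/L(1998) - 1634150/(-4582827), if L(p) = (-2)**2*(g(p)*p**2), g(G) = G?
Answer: 4406752789749247043069/12358342664565255185616 ≈ 0.35658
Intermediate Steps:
L(p) = 4*p**3 (L(p) = (-2)**2*(p*p**2) = 4*p**3)
((-2453342 + 834496)/(233670 - 1755103))/L(1998) - 1634150/(-4582827) = ((-2453342 + 834496)/(233670 - 1755103))/((4*1998**3)) - 1634150/(-4582827) = (-1618846/(-1521433))/((4*7976023992)) - 1634150*(-1/4582827) = -1618846*(-1/1521433)/31904095968 + 1634150/4582827 = (1618846/1521433)*(1/31904095968) + 1634150/4582827 = 809423/24269972220441072 + 1634150/4582827 = 4406752789749247043069/12358342664565255185616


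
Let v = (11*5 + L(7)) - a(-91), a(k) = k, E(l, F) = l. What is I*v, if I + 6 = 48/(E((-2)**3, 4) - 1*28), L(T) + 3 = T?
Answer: -1100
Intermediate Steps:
L(T) = -3 + T
I = -22/3 (I = -6 + 48/((-2)**3 - 1*28) = -6 + 48/(-8 - 28) = -6 + 48/(-36) = -6 + 48*(-1/36) = -6 - 4/3 = -22/3 ≈ -7.3333)
v = 150 (v = (11*5 + (-3 + 7)) - 1*(-91) = (55 + 4) + 91 = 59 + 91 = 150)
I*v = -22/3*150 = -1100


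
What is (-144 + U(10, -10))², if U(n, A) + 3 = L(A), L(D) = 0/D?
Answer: 21609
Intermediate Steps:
L(D) = 0
U(n, A) = -3 (U(n, A) = -3 + 0 = -3)
(-144 + U(10, -10))² = (-144 - 3)² = (-147)² = 21609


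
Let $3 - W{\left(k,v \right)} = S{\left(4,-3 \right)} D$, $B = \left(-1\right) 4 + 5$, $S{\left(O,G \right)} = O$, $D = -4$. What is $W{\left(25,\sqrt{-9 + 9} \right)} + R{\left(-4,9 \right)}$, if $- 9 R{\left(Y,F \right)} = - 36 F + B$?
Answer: $\frac{494}{9} \approx 54.889$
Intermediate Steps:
$B = 1$ ($B = -4 + 5 = 1$)
$W{\left(k,v \right)} = 19$ ($W{\left(k,v \right)} = 3 - 4 \left(-4\right) = 3 - -16 = 3 + 16 = 19$)
$R{\left(Y,F \right)} = - \frac{1}{9} + 4 F$ ($R{\left(Y,F \right)} = - \frac{- 36 F + 1}{9} = - \frac{1 - 36 F}{9} = - \frac{1}{9} + 4 F$)
$W{\left(25,\sqrt{-9 + 9} \right)} + R{\left(-4,9 \right)} = 19 + \left(- \frac{1}{9} + 4 \cdot 9\right) = 19 + \left(- \frac{1}{9} + 36\right) = 19 + \frac{323}{9} = \frac{494}{9}$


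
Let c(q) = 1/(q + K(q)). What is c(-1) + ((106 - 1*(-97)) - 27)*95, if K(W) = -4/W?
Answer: 50161/3 ≈ 16720.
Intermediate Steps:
c(q) = 1/(q - 4/q)
c(-1) + ((106 - 1*(-97)) - 27)*95 = -1/(-4 + (-1)²) + ((106 - 1*(-97)) - 27)*95 = -1/(-4 + 1) + ((106 + 97) - 27)*95 = -1/(-3) + (203 - 27)*95 = -1*(-⅓) + 176*95 = ⅓ + 16720 = 50161/3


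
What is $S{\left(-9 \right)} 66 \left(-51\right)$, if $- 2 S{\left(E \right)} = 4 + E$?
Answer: $-8415$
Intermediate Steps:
$S{\left(E \right)} = -2 - \frac{E}{2}$ ($S{\left(E \right)} = - \frac{4 + E}{2} = -2 - \frac{E}{2}$)
$S{\left(-9 \right)} 66 \left(-51\right) = \left(-2 - - \frac{9}{2}\right) 66 \left(-51\right) = \left(-2 + \frac{9}{2}\right) 66 \left(-51\right) = \frac{5}{2} \cdot 66 \left(-51\right) = 165 \left(-51\right) = -8415$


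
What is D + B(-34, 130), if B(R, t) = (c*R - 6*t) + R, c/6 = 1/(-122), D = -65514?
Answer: -4045906/61 ≈ -66326.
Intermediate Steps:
c = -3/61 (c = 6/(-122) = 6*(-1/122) = -3/61 ≈ -0.049180)
B(R, t) = -6*t + 58*R/61 (B(R, t) = (-3*R/61 - 6*t) + R = (-6*t - 3*R/61) + R = -6*t + 58*R/61)
D + B(-34, 130) = -65514 + (-6*130 + (58/61)*(-34)) = -65514 + (-780 - 1972/61) = -65514 - 49552/61 = -4045906/61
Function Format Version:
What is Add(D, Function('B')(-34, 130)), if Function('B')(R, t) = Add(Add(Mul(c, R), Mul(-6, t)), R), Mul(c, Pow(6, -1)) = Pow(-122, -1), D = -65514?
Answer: Rational(-4045906, 61) ≈ -66326.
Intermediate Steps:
c = Rational(-3, 61) (c = Mul(6, Pow(-122, -1)) = Mul(6, Rational(-1, 122)) = Rational(-3, 61) ≈ -0.049180)
Function('B')(R, t) = Add(Mul(-6, t), Mul(Rational(58, 61), R)) (Function('B')(R, t) = Add(Add(Mul(Rational(-3, 61), R), Mul(-6, t)), R) = Add(Add(Mul(-6, t), Mul(Rational(-3, 61), R)), R) = Add(Mul(-6, t), Mul(Rational(58, 61), R)))
Add(D, Function('B')(-34, 130)) = Add(-65514, Add(Mul(-6, 130), Mul(Rational(58, 61), -34))) = Add(-65514, Add(-780, Rational(-1972, 61))) = Add(-65514, Rational(-49552, 61)) = Rational(-4045906, 61)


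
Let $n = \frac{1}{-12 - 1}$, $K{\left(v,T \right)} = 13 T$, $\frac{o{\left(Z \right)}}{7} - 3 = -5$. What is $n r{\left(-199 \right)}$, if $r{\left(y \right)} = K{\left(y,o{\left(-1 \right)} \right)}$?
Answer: $14$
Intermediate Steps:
$o{\left(Z \right)} = -14$ ($o{\left(Z \right)} = 21 + 7 \left(-5\right) = 21 - 35 = -14$)
$n = - \frac{1}{13}$ ($n = \frac{1}{-13} = - \frac{1}{13} \approx -0.076923$)
$r{\left(y \right)} = -182$ ($r{\left(y \right)} = 13 \left(-14\right) = -182$)
$n r{\left(-199 \right)} = \left(- \frac{1}{13}\right) \left(-182\right) = 14$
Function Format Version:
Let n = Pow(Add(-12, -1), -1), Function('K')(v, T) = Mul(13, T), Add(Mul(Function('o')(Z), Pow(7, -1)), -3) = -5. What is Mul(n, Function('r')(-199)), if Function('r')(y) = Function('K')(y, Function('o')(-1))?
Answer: 14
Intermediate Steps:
Function('o')(Z) = -14 (Function('o')(Z) = Add(21, Mul(7, -5)) = Add(21, -35) = -14)
n = Rational(-1, 13) (n = Pow(-13, -1) = Rational(-1, 13) ≈ -0.076923)
Function('r')(y) = -182 (Function('r')(y) = Mul(13, -14) = -182)
Mul(n, Function('r')(-199)) = Mul(Rational(-1, 13), -182) = 14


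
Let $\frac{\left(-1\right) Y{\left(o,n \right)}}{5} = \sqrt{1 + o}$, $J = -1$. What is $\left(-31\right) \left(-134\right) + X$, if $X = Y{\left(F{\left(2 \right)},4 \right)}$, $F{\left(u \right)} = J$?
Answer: $4154$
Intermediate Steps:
$F{\left(u \right)} = -1$
$Y{\left(o,n \right)} = - 5 \sqrt{1 + o}$
$X = 0$ ($X = - 5 \sqrt{1 - 1} = - 5 \sqrt{0} = \left(-5\right) 0 = 0$)
$\left(-31\right) \left(-134\right) + X = \left(-31\right) \left(-134\right) + 0 = 4154 + 0 = 4154$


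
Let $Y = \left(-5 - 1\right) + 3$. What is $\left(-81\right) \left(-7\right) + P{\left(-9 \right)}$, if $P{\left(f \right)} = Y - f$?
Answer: $573$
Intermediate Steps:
$Y = -3$ ($Y = -6 + 3 = -3$)
$P{\left(f \right)} = -3 - f$
$\left(-81\right) \left(-7\right) + P{\left(-9 \right)} = \left(-81\right) \left(-7\right) - -6 = 567 + \left(-3 + 9\right) = 567 + 6 = 573$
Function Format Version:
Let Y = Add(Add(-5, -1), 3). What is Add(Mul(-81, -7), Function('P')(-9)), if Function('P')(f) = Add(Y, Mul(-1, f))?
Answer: 573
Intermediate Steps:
Y = -3 (Y = Add(-6, 3) = -3)
Function('P')(f) = Add(-3, Mul(-1, f))
Add(Mul(-81, -7), Function('P')(-9)) = Add(Mul(-81, -7), Add(-3, Mul(-1, -9))) = Add(567, Add(-3, 9)) = Add(567, 6) = 573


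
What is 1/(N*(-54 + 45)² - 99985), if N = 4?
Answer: -1/99661 ≈ -1.0034e-5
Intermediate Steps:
1/(N*(-54 + 45)² - 99985) = 1/(4*(-54 + 45)² - 99985) = 1/(4*(-9)² - 99985) = 1/(4*81 - 99985) = 1/(324 - 99985) = 1/(-99661) = -1/99661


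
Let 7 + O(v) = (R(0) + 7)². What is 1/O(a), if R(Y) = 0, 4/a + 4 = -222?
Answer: 1/42 ≈ 0.023810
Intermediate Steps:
a = -2/113 (a = 4/(-4 - 222) = 4/(-226) = 4*(-1/226) = -2/113 ≈ -0.017699)
O(v) = 42 (O(v) = -7 + (0 + 7)² = -7 + 7² = -7 + 49 = 42)
1/O(a) = 1/42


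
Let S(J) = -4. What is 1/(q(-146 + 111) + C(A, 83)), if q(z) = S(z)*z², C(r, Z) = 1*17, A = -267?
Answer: -1/4883 ≈ -0.00020479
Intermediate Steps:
C(r, Z) = 17
q(z) = -4*z²
1/(q(-146 + 111) + C(A, 83)) = 1/(-4*(-146 + 111)² + 17) = 1/(-4*(-35)² + 17) = 1/(-4*1225 + 17) = 1/(-4900 + 17) = 1/(-4883) = -1/4883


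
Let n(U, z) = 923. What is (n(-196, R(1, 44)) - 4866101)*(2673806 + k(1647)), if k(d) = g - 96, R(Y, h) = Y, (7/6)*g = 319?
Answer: -91065837443352/7 ≈ -1.3009e+13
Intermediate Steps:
g = 1914/7 (g = (6/7)*319 = 1914/7 ≈ 273.43)
k(d) = 1242/7 (k(d) = 1914/7 - 96 = 1242/7)
(n(-196, R(1, 44)) - 4866101)*(2673806 + k(1647)) = (923 - 4866101)*(2673806 + 1242/7) = -4865178*18717884/7 = -91065837443352/7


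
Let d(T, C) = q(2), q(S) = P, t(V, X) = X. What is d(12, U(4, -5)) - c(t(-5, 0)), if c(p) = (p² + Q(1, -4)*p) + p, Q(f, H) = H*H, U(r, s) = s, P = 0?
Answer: 0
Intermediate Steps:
q(S) = 0
d(T, C) = 0
Q(f, H) = H²
c(p) = p² + 17*p (c(p) = (p² + (-4)²*p) + p = (p² + 16*p) + p = p² + 17*p)
d(12, U(4, -5)) - c(t(-5, 0)) = 0 - 0*(17 + 0) = 0 - 0*17 = 0 - 1*0 = 0 + 0 = 0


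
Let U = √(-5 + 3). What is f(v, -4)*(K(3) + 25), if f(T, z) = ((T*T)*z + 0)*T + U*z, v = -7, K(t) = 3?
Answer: 38416 - 112*I*√2 ≈ 38416.0 - 158.39*I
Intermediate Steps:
U = I*√2 (U = √(-2) = I*√2 ≈ 1.4142*I)
f(T, z) = z*T³ + I*z*√2 (f(T, z) = ((T*T)*z + 0)*T + (I*√2)*z = (T²*z + 0)*T + I*z*√2 = (z*T² + 0)*T + I*z*√2 = (z*T²)*T + I*z*√2 = z*T³ + I*z*√2)
f(v, -4)*(K(3) + 25) = (-4*((-7)³ + I*√2))*(3 + 25) = -4*(-343 + I*√2)*28 = (1372 - 4*I*√2)*28 = 38416 - 112*I*√2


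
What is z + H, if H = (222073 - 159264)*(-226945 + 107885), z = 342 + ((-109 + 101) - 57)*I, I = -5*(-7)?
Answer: -7478041473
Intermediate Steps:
I = 35
z = -1933 (z = 342 + ((-109 + 101) - 57)*35 = 342 + (-8 - 57)*35 = 342 - 65*35 = 342 - 2275 = -1933)
H = -7478039540 (H = 62809*(-119060) = -7478039540)
z + H = -1933 - 7478039540 = -7478041473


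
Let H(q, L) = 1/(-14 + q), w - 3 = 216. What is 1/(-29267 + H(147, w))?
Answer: -133/3892510 ≈ -3.4168e-5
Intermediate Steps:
w = 219 (w = 3 + 216 = 219)
1/(-29267 + H(147, w)) = 1/(-29267 + 1/(-14 + 147)) = 1/(-29267 + 1/133) = 1/(-3892510/133) = -133/3892510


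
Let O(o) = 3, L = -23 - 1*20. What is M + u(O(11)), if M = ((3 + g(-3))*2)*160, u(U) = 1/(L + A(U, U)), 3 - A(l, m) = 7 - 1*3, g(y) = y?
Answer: -1/44 ≈ -0.022727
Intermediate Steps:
L = -43 (L = -23 - 20 = -43)
A(l, m) = -1 (A(l, m) = 3 - (7 - 1*3) = 3 - (7 - 3) = 3 - 1*4 = 3 - 4 = -1)
u(U) = -1/44 (u(U) = 1/(-43 - 1) = 1/(-44) = -1/44)
M = 0 (M = ((3 - 3)*2)*160 = (0*2)*160 = 0*160 = 0)
M + u(O(11)) = 0 - 1/44 = -1/44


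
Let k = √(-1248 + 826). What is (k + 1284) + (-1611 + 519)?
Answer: 192 + I*√422 ≈ 192.0 + 20.543*I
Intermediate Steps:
k = I*√422 (k = √(-422) = I*√422 ≈ 20.543*I)
(k + 1284) + (-1611 + 519) = (I*√422 + 1284) + (-1611 + 519) = (1284 + I*√422) - 1092 = 192 + I*√422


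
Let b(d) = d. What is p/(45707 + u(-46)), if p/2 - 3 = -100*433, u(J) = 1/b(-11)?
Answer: -476267/251388 ≈ -1.8946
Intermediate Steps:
u(J) = -1/11 (u(J) = 1/(-11) = -1/11)
p = -86594 (p = 6 + 2*(-100*433) = 6 + 2*(-1*43300) = 6 + 2*(-43300) = 6 - 86600 = -86594)
p/(45707 + u(-46)) = -86594/(45707 - 1/11) = -86594/502776/11 = -86594*11/502776 = -476267/251388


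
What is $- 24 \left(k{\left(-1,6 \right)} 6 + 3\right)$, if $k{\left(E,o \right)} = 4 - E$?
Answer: $-792$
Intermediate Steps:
$- 24 \left(k{\left(-1,6 \right)} 6 + 3\right) = - 24 \left(\left(4 - -1\right) 6 + 3\right) = - 24 \left(\left(4 + 1\right) 6 + 3\right) = - 24 \left(5 \cdot 6 + 3\right) = - 24 \left(30 + 3\right) = \left(-24\right) 33 = -792$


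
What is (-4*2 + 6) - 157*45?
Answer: -7067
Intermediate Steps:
(-4*2 + 6) - 157*45 = (-8 + 6) - 7065 = -2 - 7065 = -7067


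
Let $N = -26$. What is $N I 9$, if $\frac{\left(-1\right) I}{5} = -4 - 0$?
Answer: $-4680$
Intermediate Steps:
$I = 20$ ($I = - 5 \left(-4 - 0\right) = - 5 \left(-4 + 0\right) = \left(-5\right) \left(-4\right) = 20$)
$N I 9 = \left(-26\right) 20 \cdot 9 = \left(-520\right) 9 = -4680$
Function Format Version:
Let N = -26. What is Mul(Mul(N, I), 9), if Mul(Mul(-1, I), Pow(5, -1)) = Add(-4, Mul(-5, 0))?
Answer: -4680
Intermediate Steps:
I = 20 (I = Mul(-5, Add(-4, Mul(-5, 0))) = Mul(-5, Add(-4, 0)) = Mul(-5, -4) = 20)
Mul(Mul(N, I), 9) = Mul(Mul(-26, 20), 9) = Mul(-520, 9) = -4680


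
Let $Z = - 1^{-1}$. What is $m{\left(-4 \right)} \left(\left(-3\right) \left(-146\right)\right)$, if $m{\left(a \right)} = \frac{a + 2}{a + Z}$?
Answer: $\frac{876}{5} \approx 175.2$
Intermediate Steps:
$Z = -1$ ($Z = \left(-1\right) 1 = -1$)
$m{\left(a \right)} = \frac{2 + a}{-1 + a}$ ($m{\left(a \right)} = \frac{a + 2}{a - 1} = \frac{2 + a}{-1 + a}$)
$m{\left(-4 \right)} \left(\left(-3\right) \left(-146\right)\right) = \frac{2 - 4}{-1 - 4} \left(\left(-3\right) \left(-146\right)\right) = \frac{1}{-5} \left(-2\right) 438 = \left(- \frac{1}{5}\right) \left(-2\right) 438 = \frac{2}{5} \cdot 438 = \frac{876}{5}$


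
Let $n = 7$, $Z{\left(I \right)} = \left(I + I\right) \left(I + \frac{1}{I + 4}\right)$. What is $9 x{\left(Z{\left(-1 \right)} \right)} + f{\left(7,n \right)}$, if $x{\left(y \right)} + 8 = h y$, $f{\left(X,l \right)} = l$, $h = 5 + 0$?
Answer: $-5$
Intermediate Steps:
$Z{\left(I \right)} = 2 I \left(I + \frac{1}{4 + I}\right)$
$h = 5$
$x{\left(y \right)} = -8 + 5 y$
$9 x{\left(Z{\left(-1 \right)} \right)} + f{\left(7,n \right)} = 9 \left(-8 + 5 \cdot 2 \left(-1\right) \frac{1}{4 - 1} \left(1 + \left(-1\right)^{2} + 4 \left(-1\right)\right)\right) + 7 = 9 \left(-8 + 5 \cdot 2 \left(-1\right) \frac{1}{3} \left(1 + 1 - 4\right)\right) + 7 = 9 \left(-8 + 5 \cdot 2 \left(-1\right) \frac{1}{3} \left(-2\right)\right) + 7 = 9 \left(-8 + 5 \cdot \frac{4}{3}\right) + 7 = 9 \left(-8 + \frac{20}{3}\right) + 7 = 9 \left(- \frac{4}{3}\right) + 7 = -12 + 7 = -5$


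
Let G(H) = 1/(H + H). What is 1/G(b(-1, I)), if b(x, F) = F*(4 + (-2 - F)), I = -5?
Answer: -70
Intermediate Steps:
b(x, F) = F*(2 - F)
G(H) = 1/(2*H)
1/G(b(-1, I)) = 1/(1/(2*((-5*(2 - 1*(-5)))))) = 1/(1/(2*((-5*(2 + 5))))) = 1/(1/(2*((-5*7)))) = 1/((½)/(-35)) = 1/((½)*(-1/35)) = 1/(-1/70) = -70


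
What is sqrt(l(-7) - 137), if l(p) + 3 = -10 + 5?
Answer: I*sqrt(145) ≈ 12.042*I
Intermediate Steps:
l(p) = -8 (l(p) = -3 + (-10 + 5) = -3 - 5 = -8)
sqrt(l(-7) - 137) = sqrt(-8 - 137) = sqrt(-145) = I*sqrt(145)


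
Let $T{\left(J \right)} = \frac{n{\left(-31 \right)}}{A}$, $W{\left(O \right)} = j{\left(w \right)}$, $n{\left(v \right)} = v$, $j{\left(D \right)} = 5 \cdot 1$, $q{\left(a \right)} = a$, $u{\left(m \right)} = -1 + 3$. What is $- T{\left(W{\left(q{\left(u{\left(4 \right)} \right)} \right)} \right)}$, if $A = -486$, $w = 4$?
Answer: $- \frac{31}{486} \approx -0.063786$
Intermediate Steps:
$u{\left(m \right)} = 2$
$j{\left(D \right)} = 5$
$W{\left(O \right)} = 5$
$T{\left(J \right)} = \frac{31}{486}$ ($T{\left(J \right)} = - \frac{31}{-486} = \left(-31\right) \left(- \frac{1}{486}\right) = \frac{31}{486}$)
$- T{\left(W{\left(q{\left(u{\left(4 \right)} \right)} \right)} \right)} = \left(-1\right) \frac{31}{486} = - \frac{31}{486}$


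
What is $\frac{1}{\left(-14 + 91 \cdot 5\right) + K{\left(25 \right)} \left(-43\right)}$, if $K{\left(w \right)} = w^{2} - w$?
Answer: $- \frac{1}{25359} \approx -3.9434 \cdot 10^{-5}$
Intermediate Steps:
$\frac{1}{\left(-14 + 91 \cdot 5\right) + K{\left(25 \right)} \left(-43\right)} = \frac{1}{\left(-14 + 91 \cdot 5\right) + 25 \left(-1 + 25\right) \left(-43\right)} = \frac{1}{\left(-14 + 455\right) + 25 \cdot 24 \left(-43\right)} = \frac{1}{441 + 600 \left(-43\right)} = \frac{1}{441 - 25800} = \frac{1}{-25359} = - \frac{1}{25359}$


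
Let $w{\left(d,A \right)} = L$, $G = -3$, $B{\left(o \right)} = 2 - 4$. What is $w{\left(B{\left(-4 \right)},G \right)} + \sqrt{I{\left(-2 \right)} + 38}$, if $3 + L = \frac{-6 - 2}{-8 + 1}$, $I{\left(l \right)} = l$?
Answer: $\frac{29}{7} \approx 4.1429$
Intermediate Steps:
$B{\left(o \right)} = -2$ ($B{\left(o \right)} = 2 - 4 = -2$)
$L = - \frac{13}{7}$ ($L = -3 + \frac{-6 - 2}{-8 + 1} = -3 - \frac{8}{-7} = -3 - - \frac{8}{7} = -3 + \frac{8}{7} = - \frac{13}{7} \approx -1.8571$)
$w{\left(d,A \right)} = - \frac{13}{7}$
$w{\left(B{\left(-4 \right)},G \right)} + \sqrt{I{\left(-2 \right)} + 38} = - \frac{13}{7} + \sqrt{-2 + 38} = - \frac{13}{7} + \sqrt{36} = - \frac{13}{7} + 6 = \frac{29}{7}$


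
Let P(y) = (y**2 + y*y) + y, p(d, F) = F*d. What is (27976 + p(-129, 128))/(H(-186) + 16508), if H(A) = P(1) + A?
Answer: 11464/16325 ≈ 0.70224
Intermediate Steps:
P(y) = y + 2*y**2 (P(y) = (y**2 + y**2) + y = 2*y**2 + y = y + 2*y**2)
H(A) = 3 + A (H(A) = 1*(1 + 2*1) + A = 1*(1 + 2) + A = 1*3 + A = 3 + A)
(27976 + p(-129, 128))/(H(-186) + 16508) = (27976 + 128*(-129))/((3 - 186) + 16508) = (27976 - 16512)/(-183 + 16508) = 11464/16325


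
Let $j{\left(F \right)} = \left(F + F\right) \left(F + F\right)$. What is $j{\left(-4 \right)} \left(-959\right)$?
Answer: $-61376$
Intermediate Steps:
$j{\left(F \right)} = 4 F^{2}$ ($j{\left(F \right)} = 2 F 2 F = 4 F^{2}$)
$j{\left(-4 \right)} \left(-959\right) = 4 \left(-4\right)^{2} \left(-959\right) = 4 \cdot 16 \left(-959\right) = 64 \left(-959\right) = -61376$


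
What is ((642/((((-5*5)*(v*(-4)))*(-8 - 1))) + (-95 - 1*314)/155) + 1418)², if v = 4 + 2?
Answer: 1559085994179169/778410000 ≈ 2.0029e+6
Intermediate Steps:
v = 6
((642/((((-5*5)*(v*(-4)))*(-8 - 1))) + (-95 - 1*314)/155) + 1418)² = ((642/((((-5*5)*(6*(-4)))*(-8 - 1))) + (-95 - 1*314)/155) + 1418)² = ((642/((-25*(-24)*(-9))) + (-95 - 314)*(1/155)) + 1418)² = ((642/((600*(-9))) - 409*1/155) + 1418)² = ((642/(-5400) - 409/155) + 1418)² = ((642*(-1/5400) - 409/155) + 1418)² = ((-107/900 - 409/155) + 1418)² = (-76937/27900 + 1418)² = (39485263/27900)² = 1559085994179169/778410000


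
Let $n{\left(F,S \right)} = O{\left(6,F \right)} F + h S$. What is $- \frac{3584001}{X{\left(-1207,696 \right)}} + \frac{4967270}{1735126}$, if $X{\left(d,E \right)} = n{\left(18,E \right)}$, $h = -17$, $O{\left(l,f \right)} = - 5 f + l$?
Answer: $\frac{1047496095001}{3858920224} \approx 271.45$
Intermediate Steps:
$O{\left(l,f \right)} = l - 5 f$
$n{\left(F,S \right)} = - 17 S + F \left(6 - 5 F\right)$ ($n{\left(F,S \right)} = \left(6 - 5 F\right) F - 17 S = F \left(6 - 5 F\right) - 17 S = - 17 S + F \left(6 - 5 F\right)$)
$X{\left(d,E \right)} = -1512 - 17 E$ ($X{\left(d,E \right)} = - 17 E - 18 \left(-6 + 5 \cdot 18\right) = - 17 E - 18 \left(-6 + 90\right) = - 17 E - 18 \cdot 84 = - 17 E - 1512 = -1512 - 17 E$)
$- \frac{3584001}{X{\left(-1207,696 \right)}} + \frac{4967270}{1735126} = - \frac{3584001}{-1512 - 11832} + \frac{4967270}{1735126} = - \frac{3584001}{-1512 - 11832} + 4967270 \cdot \frac{1}{1735126} = - \frac{3584001}{-13344} + \frac{2483635}{867563} = \left(-3584001\right) \left(- \frac{1}{13344}\right) + \frac{2483635}{867563} = \frac{1194667}{4448} + \frac{2483635}{867563} = \frac{1047496095001}{3858920224}$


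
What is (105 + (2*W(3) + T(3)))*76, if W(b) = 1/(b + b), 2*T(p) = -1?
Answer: 23902/3 ≈ 7967.3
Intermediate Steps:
T(p) = -½ (T(p) = (½)*(-1) = -½)
W(b) = 1/(2*b)
(105 + (2*W(3) + T(3)))*76 = (105 + (2*((½)/3) - ½))*76 = (105 + (2*((½)*(⅓)) - ½))*76 = (105 + (2*(⅙) - ½))*76 = (105 + (⅓ - ½))*76 = (105 - ⅙)*76 = (629/6)*76 = 23902/3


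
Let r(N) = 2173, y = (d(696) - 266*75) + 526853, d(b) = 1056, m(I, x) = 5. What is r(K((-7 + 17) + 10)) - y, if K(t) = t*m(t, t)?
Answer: -505786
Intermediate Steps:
K(t) = 5*t (K(t) = t*5 = 5*t)
y = 507959 (y = (1056 - 266*75) + 526853 = (1056 - 19950) + 526853 = -18894 + 526853 = 507959)
r(K((-7 + 17) + 10)) - y = 2173 - 1*507959 = 2173 - 507959 = -505786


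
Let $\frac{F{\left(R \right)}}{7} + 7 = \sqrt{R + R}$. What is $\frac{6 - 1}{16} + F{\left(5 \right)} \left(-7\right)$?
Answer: $\frac{5493}{16} - 49 \sqrt{10} \approx 188.36$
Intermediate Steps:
$F{\left(R \right)} = -49 + 7 \sqrt{2} \sqrt{R}$ ($F{\left(R \right)} = -49 + 7 \sqrt{R + R} = -49 + 7 \sqrt{2 R} = -49 + 7 \sqrt{2} \sqrt{R}$)
$\frac{6 - 1}{16} + F{\left(5 \right)} \left(-7\right) = \frac{6 - 1}{16} + \left(-49 + 7 \sqrt{2} \sqrt{5}\right) \left(-7\right) = 5 \cdot \frac{1}{16} + \left(-49 + 7 \sqrt{10}\right) \left(-7\right) = \frac{5}{16} + \left(343 - 49 \sqrt{10}\right) = \frac{5493}{16} - 49 \sqrt{10}$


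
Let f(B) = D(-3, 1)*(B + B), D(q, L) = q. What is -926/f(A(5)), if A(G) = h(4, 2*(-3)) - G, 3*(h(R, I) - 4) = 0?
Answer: -463/3 ≈ -154.33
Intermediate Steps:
h(R, I) = 4 (h(R, I) = 4 + (1/3)*0 = 4 + 0 = 4)
A(G) = 4 - G
f(B) = -6*B (f(B) = -3*(B + B) = -6*B)
-926/f(A(5)) = -926*(-1/(6*(4 - 1*5))) = -926*(-1/(6*(4 - 5))) = -926/((-6*(-1))) = -926/6 = -926*1/6 = -463/3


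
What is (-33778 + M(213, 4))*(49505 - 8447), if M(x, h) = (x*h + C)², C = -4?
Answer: 28138114908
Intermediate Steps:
M(x, h) = (-4 + h*x)² (M(x, h) = (x*h - 4)² = (h*x - 4)² = (-4 + h*x)²)
(-33778 + M(213, 4))*(49505 - 8447) = (-33778 + (-4 + 4*213)²)*(49505 - 8447) = (-33778 + (-4 + 852)²)*41058 = (-33778 + 848²)*41058 = (-33778 + 719104)*41058 = 685326*41058 = 28138114908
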